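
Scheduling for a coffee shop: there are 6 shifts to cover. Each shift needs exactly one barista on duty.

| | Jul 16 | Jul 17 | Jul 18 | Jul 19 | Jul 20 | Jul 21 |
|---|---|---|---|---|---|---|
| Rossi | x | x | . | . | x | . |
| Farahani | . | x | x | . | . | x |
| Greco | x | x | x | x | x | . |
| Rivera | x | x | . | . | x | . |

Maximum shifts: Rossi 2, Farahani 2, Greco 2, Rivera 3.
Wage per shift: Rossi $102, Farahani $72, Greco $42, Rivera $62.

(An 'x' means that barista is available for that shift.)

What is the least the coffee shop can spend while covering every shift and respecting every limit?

Jul 19 can only be covered by Greco, so that assignment is forced.
Jul 21 can only be covered by Farahani, so that assignment is forced.
Picking the cheapest available barista for each shift independently would cost $282, but that ignores the shift limits.
An optimal schedule: Jul 16→Rivera, Jul 17→Rivera, Jul 18→Greco, Jul 19→Greco, Jul 20→Rivera, Jul 21→Farahani.
Total: 62 + 62 + 42 + 42 + 62 + 72 = $342.

$342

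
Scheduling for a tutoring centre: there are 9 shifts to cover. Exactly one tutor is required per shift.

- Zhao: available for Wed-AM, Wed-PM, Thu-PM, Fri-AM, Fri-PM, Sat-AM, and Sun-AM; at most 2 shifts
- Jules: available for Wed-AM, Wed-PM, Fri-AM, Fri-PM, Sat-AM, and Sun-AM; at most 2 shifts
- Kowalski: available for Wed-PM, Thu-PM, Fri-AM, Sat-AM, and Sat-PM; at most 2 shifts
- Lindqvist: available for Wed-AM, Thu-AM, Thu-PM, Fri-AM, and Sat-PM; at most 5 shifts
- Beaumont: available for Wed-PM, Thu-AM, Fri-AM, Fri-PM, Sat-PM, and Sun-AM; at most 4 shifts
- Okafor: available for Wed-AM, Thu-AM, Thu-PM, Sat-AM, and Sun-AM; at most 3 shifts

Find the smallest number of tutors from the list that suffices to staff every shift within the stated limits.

3

9 slots to fill and no one can take more than 5, so at least ⌈9/5⌉ = 2 tutors are needed.
No set of 2 tutors can cover every shift (each such set leaves at least one shift with no one available or exceeds a cap).
Zhao, Jules, and Lindqvist alone can cover everything: Wed-AM→Lindqvist, Wed-PM→Zhao, Thu-AM→Lindqvist, Thu-PM→Lindqvist, Fri-AM→Lindqvist, Fri-PM→Zhao, Sat-AM→Jules, Sat-PM→Lindqvist, Sun-AM→Jules.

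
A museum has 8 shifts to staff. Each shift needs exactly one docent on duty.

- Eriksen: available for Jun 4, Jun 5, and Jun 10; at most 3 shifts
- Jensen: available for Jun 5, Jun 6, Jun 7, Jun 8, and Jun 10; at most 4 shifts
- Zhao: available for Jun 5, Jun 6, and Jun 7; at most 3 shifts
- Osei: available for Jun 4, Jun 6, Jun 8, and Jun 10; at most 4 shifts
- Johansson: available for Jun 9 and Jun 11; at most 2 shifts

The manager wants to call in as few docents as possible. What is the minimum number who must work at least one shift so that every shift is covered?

8 slots to fill and no one can take more than 4, so at least ⌈8/4⌉ = 2 docents are needed.
Shifts {Jun 4, Jun 7, Jun 9} need 3 slots, but among the docents available for them (Eriksen, Jensen, Zhao, Osei, and Johansson) any 2 together supply at most 2. So 2 docents are not enough.
Eriksen, Jensen, and Johansson alone can cover everything: Jun 4→Eriksen, Jun 5→Eriksen, Jun 6→Jensen, Jun 7→Jensen, Jun 8→Jensen, Jun 9→Johansson, Jun 10→Eriksen, Jun 11→Johansson.

3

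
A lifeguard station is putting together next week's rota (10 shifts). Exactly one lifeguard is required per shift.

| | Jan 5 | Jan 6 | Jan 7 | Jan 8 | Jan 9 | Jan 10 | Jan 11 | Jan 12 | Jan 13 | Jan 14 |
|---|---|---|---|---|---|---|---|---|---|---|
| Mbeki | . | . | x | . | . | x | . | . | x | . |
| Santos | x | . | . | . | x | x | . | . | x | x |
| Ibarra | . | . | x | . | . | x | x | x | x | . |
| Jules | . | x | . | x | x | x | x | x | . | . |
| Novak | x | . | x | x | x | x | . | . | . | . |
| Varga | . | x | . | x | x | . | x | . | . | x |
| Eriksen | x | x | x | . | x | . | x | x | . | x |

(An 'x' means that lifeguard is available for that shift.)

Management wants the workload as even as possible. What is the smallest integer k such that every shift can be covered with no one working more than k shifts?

With 7 lifeguards and 10 worker-slots to fill, someone must work at least ⌈10/7⌉ = 2 shifts, so k ≥ 2.
k = 2 works: Jan 5→Santos, Jan 6→Jules, Jan 7→Mbeki, Jan 8→Jules, Jan 9→Novak, Jan 10→Novak, Jan 11→Ibarra, Jan 12→Ibarra, Jan 13→Mbeki, Jan 14→Santos.
Loads: Mbeki 2, Santos 2, Ibarra 2, Jules 2, Novak 2, Varga 0, Eriksen 0 — all ≤ 2.

2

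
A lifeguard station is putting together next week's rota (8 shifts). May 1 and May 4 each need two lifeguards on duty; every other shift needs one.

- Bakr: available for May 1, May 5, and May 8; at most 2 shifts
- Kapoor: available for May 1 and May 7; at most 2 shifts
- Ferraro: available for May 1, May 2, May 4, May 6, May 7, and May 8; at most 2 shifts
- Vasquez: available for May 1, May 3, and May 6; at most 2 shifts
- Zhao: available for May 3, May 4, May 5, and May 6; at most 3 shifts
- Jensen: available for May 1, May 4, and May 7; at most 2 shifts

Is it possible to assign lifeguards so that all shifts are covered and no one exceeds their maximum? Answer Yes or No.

May 2 can only be covered by Ferraro, so that assignment is forced.
One valid schedule: May 1→Kapoor+Jensen, May 2→Ferraro, May 3→Vasquez, May 4→Ferraro+Zhao, May 5→Bakr, May 6→Vasquez, May 7→Kapoor, May 8→Bakr.
Loads: Bakr 2/2, Kapoor 2/2, Ferraro 2/2, Vasquez 2/2, Zhao 1/3, Jensen 1/2 — all within limits.

Yes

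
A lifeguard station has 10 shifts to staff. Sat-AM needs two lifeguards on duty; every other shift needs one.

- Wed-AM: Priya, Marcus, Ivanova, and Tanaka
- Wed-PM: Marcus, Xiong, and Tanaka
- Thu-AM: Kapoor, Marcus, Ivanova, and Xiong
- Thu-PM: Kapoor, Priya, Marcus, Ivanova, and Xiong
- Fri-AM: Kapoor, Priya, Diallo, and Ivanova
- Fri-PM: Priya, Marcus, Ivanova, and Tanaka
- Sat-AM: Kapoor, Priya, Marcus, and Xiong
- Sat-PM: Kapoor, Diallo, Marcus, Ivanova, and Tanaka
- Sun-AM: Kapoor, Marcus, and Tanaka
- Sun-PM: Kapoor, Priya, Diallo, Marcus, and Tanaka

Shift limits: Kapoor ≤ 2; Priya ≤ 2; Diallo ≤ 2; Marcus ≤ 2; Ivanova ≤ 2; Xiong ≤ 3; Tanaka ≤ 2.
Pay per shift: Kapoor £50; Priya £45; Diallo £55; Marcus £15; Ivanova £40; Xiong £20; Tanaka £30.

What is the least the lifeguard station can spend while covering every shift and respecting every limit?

£320

Picking the cheapest available lifeguard for each shift independently would cost £195, but that ignores the shift limits.
An optimal schedule: Wed-AM→Tanaka, Wed-PM→Marcus, Thu-AM→Xiong, Thu-PM→Xiong, Fri-AM→Ivanova, Fri-PM→Tanaka, Sat-AM→Xiong+Priya, Sat-PM→Ivanova, Sun-AM→Marcus, Sun-PM→Priya.
Total: 30 + 15 + 20 + 20 + 40 + 30 + 20 + 45 + 40 + 15 + 45 = £320.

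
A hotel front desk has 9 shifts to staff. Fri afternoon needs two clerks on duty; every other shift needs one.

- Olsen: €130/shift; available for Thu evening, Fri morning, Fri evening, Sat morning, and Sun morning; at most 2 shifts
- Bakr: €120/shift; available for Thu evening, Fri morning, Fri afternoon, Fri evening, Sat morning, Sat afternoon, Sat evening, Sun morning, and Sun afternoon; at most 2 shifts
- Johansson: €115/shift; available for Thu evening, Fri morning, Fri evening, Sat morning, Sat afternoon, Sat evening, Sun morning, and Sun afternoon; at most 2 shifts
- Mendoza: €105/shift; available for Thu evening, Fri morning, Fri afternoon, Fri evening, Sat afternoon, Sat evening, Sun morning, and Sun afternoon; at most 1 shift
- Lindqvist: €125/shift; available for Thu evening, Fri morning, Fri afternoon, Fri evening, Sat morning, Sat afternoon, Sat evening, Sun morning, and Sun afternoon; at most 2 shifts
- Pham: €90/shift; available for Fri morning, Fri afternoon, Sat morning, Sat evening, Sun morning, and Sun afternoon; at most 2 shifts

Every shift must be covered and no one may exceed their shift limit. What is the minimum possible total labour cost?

€1135

Picking the cheapest available clerk for each shift independently would cost €960, but that ignores the shift limits.
An optimal schedule: Thu evening→Johansson, Fri morning→Lindqvist, Fri afternoon→Bakr+Lindqvist, Fri evening→Johansson, Sat morning→Pham, Sat afternoon→Mendoza, Sat evening→Pham, Sun morning→Olsen, Sun afternoon→Bakr.
Total: 115 + 125 + 120 + 125 + 115 + 90 + 105 + 90 + 130 + 120 = €1135.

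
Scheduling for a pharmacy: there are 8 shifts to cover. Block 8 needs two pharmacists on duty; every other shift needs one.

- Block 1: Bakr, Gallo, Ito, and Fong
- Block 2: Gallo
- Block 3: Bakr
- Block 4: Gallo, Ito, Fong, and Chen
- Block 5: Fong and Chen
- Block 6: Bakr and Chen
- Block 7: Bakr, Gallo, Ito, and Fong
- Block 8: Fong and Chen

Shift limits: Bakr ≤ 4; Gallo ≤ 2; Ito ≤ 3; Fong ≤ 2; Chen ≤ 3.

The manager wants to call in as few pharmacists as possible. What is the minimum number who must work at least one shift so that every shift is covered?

4

9 slots to fill and no one can take more than 4, so at least ⌈9/4⌉ = 3 pharmacists are needed.
Shifts {Block 2, Block 3, Block 8} need 4 slots, but among the pharmacists available for them (Bakr, Gallo, Fong, and Chen) any 3 together supply at most 3. So 3 pharmacists are not enough.
Bakr, Gallo, Fong, and Chen alone can cover everything: Block 1→Bakr, Block 2→Gallo, Block 3→Bakr, Block 4→Gallo, Block 5→Fong, Block 6→Bakr, Block 7→Bakr, Block 8→Fong+Chen.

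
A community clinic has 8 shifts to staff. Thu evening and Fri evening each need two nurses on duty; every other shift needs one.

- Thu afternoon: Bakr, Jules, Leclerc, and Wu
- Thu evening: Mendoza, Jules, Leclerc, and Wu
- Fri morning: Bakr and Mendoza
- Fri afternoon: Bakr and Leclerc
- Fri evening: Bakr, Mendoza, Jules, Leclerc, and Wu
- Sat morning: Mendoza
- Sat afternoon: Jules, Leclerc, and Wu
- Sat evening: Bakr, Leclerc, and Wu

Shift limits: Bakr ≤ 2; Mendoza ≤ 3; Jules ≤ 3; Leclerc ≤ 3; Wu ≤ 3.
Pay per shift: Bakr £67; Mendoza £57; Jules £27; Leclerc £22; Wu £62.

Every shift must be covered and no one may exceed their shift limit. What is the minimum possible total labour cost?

£380

Sat morning can only be covered by Mendoza, so that assignment is forced.
Picking the cheapest available nurse for each shift independently would cost £300, but that ignores the shift limits.
An optimal schedule: Thu afternoon→Jules, Thu evening→Jules+Mendoza, Fri morning→Mendoza, Fri afternoon→Leclerc, Fri evening→Jules+Wu, Sat morning→Mendoza, Sat afternoon→Leclerc, Sat evening→Leclerc.
Total: 27 + 27 + 57 + 57 + 22 + 27 + 62 + 57 + 22 + 22 = £380.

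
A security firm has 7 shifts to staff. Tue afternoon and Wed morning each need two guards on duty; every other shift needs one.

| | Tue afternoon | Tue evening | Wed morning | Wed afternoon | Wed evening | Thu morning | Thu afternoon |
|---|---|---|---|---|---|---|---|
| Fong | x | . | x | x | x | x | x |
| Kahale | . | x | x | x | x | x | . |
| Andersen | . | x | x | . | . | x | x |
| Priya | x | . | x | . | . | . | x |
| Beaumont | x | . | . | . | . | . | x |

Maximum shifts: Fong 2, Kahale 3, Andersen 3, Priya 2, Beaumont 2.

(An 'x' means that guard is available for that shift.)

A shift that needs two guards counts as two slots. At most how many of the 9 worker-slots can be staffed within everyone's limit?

Total capacity across all guards is 2+3+3+2+2 = 12, and 9 slots are needed, so at most 9 can be filled.
An assignment achieving 9: Tue afternoon→Priya+Beaumont, Tue evening→Kahale, Wed morning→Kahale+Andersen, Wed afternoon→Fong, Wed evening→Fong, Thu morning→Kahale, Thu afternoon→Andersen.
Loads: Fong 2/2, Kahale 3/3, Andersen 2/3, Priya 1/2, Beaumont 1/2.

9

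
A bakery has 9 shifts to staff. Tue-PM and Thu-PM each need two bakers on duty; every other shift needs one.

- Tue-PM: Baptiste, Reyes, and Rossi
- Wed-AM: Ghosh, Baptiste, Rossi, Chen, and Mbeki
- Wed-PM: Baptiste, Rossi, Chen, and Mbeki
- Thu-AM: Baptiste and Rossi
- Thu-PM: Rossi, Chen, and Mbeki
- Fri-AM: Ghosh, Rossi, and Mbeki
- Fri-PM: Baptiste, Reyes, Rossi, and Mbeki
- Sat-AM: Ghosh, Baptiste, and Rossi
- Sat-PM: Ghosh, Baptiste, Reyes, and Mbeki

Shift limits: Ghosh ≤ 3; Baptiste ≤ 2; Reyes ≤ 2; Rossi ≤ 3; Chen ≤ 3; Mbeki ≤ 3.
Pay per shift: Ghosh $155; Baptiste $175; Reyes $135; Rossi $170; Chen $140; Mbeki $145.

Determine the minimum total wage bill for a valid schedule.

$1620

Picking the cheapest available baker for each shift independently would cost $1610, but that ignores the shift limits.
An optimal schedule: Tue-PM→Reyes+Rossi, Wed-AM→Chen, Wed-PM→Chen, Thu-AM→Rossi, Thu-PM→Chen+Mbeki, Fri-AM→Mbeki, Fri-PM→Reyes, Sat-AM→Ghosh, Sat-PM→Mbeki.
Total: 135 + 170 + 140 + 140 + 170 + 140 + 145 + 145 + 135 + 155 + 145 = $1620.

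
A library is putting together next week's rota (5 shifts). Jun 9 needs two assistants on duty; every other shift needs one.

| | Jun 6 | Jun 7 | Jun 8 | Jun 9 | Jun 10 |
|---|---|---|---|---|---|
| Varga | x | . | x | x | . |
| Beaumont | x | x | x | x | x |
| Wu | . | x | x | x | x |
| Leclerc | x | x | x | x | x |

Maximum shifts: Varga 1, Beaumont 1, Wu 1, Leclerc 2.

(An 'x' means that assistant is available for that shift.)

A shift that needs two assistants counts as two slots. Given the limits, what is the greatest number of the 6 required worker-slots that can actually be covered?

Total capacity across all assistants is 1+1+1+2 = 5, and 6 slots are needed, so at most 5 can be filled.
An assignment achieving 5: Jun 6→Varga, Jun 7→Beaumont, Jun 8→Leclerc, Jun 9→Leclerc, Jun 10→Wu.
Loads: Varga 1/1, Beaumont 1/1, Wu 1/1, Leclerc 2/2.

5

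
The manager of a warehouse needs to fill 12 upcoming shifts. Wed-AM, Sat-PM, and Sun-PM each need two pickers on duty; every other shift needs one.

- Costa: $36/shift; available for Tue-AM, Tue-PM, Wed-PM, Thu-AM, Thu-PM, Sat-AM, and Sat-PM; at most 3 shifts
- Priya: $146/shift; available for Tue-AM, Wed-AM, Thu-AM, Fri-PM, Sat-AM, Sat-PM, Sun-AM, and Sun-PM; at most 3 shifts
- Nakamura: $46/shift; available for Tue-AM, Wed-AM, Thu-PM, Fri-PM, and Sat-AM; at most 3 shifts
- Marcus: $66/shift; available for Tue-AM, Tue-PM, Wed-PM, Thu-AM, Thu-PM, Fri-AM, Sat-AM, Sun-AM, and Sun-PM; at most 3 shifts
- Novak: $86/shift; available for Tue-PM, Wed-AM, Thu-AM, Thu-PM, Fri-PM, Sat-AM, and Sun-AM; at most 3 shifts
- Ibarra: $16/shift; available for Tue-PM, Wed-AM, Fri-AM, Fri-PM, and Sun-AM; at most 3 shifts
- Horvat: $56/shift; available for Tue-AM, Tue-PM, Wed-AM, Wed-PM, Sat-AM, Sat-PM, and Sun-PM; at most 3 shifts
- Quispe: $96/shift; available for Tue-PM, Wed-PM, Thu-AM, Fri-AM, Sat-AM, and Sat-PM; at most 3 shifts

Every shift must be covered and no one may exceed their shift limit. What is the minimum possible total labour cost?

$660

Picking the cheapest available picker for each shift independently would cost $520, but that ignores the shift limits.
An optimal schedule: Tue-AM→Nakamura, Tue-PM→Marcus, Wed-AM→Nakamura+Horvat, Wed-PM→Costa, Thu-AM→Marcus, Thu-PM→Costa, Fri-AM→Ibarra, Fri-PM→Ibarra, Sat-AM→Nakamura, Sat-PM→Costa+Horvat, Sun-AM→Ibarra, Sun-PM→Horvat+Marcus.
Total: 46 + 66 + 46 + 56 + 36 + 66 + 36 + 16 + 16 + 46 + 36 + 56 + 16 + 56 + 66 = $660.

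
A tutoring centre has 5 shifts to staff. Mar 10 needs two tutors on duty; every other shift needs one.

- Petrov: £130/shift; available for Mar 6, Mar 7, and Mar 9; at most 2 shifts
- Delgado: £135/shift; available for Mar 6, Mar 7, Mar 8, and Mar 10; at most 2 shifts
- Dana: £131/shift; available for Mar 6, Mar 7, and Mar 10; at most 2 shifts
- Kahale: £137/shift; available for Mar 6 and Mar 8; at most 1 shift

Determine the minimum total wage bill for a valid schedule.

£792

Mar 9 can only be covered by Petrov, so that assignment is forced.
Mar 10 can only be covered by Delgado and Dana, so that assignment is forced.
Picking the cheapest available tutor for each shift independently would cost £791, but that ignores the shift limits.
An optimal schedule: Mar 6→Dana, Mar 7→Petrov, Mar 8→Delgado, Mar 9→Petrov, Mar 10→Delgado+Dana.
Total: 131 + 130 + 135 + 130 + 135 + 131 = £792.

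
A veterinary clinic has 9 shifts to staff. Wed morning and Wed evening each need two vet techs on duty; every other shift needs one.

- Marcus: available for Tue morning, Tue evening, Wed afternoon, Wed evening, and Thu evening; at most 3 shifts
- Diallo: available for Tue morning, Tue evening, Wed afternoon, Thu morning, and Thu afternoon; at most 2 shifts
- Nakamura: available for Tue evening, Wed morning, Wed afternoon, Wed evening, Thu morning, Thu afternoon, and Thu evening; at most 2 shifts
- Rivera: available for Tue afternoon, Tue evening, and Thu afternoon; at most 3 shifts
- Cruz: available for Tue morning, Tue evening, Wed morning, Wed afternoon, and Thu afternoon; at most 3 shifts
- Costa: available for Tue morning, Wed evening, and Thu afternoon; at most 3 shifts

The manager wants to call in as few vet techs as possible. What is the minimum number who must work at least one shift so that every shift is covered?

5

11 slots to fill and no one can take more than 3, so at least ⌈11/3⌉ = 4 vet techs are needed.
Shifts {Tue afternoon, Wed morning, Wed evening, Thu morning} need 6 slots, but among the vet techs available for them (Marcus, Diallo, Nakamura, Rivera, Cruz, and Costa) any 4 together supply at most 5. So 4 vet techs are not enough.
Marcus, Diallo, Nakamura, Rivera, and Cruz alone can cover everything: Tue morning→Marcus, Tue afternoon→Rivera, Tue evening→Rivera, Wed morning→Nakamura+Cruz, Wed afternoon→Diallo, Wed evening→Marcus+Nakamura, Thu morning→Diallo, Thu afternoon→Rivera, Thu evening→Marcus.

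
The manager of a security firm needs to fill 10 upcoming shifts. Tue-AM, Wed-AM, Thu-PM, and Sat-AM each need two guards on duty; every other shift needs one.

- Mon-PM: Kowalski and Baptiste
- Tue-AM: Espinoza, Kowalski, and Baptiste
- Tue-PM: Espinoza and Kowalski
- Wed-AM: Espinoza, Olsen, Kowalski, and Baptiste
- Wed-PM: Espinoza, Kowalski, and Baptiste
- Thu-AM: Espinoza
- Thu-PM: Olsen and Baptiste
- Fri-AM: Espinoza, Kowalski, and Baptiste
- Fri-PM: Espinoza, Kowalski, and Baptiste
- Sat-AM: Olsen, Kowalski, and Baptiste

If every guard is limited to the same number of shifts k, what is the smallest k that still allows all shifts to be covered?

With 4 guards and 14 worker-slots to fill, someone must work at least ⌈14/4⌉ = 4 shifts, so k ≥ 4.
k = 4 works: Mon-PM→Kowalski, Tue-AM→Espinoza+Kowalski, Tue-PM→Espinoza, Wed-AM→Olsen+Baptiste, Wed-PM→Espinoza, Thu-AM→Espinoza, Thu-PM→Olsen+Baptiste, Fri-AM→Kowalski, Fri-PM→Kowalski, Sat-AM→Olsen+Baptiste.
Loads: Espinoza 4, Olsen 3, Kowalski 4, Baptiste 3 — all ≤ 4.

4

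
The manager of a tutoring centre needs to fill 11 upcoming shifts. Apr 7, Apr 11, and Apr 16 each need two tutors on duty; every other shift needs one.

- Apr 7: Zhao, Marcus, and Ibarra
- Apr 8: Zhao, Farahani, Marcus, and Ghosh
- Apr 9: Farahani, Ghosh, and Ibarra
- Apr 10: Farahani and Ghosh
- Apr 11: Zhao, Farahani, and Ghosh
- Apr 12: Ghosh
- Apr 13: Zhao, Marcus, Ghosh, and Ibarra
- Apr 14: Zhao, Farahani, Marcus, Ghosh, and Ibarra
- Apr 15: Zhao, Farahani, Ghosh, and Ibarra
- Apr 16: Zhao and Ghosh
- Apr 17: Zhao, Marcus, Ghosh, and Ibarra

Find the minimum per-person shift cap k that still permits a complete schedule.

With 5 tutors and 14 worker-slots to fill, someone must work at least ⌈14/5⌉ = 3 shifts, so k ≥ 3.
k = 3 works: Apr 7→Zhao+Marcus, Apr 8→Marcus, Apr 9→Farahani, Apr 10→Farahani, Apr 11→Zhao+Farahani, Apr 12→Ghosh, Apr 13→Marcus, Apr 14→Ibarra, Apr 15→Ghosh, Apr 16→Zhao+Ghosh, Apr 17→Ibarra.
Loads: Zhao 3, Farahani 3, Marcus 3, Ghosh 3, Ibarra 2 — all ≤ 3.

3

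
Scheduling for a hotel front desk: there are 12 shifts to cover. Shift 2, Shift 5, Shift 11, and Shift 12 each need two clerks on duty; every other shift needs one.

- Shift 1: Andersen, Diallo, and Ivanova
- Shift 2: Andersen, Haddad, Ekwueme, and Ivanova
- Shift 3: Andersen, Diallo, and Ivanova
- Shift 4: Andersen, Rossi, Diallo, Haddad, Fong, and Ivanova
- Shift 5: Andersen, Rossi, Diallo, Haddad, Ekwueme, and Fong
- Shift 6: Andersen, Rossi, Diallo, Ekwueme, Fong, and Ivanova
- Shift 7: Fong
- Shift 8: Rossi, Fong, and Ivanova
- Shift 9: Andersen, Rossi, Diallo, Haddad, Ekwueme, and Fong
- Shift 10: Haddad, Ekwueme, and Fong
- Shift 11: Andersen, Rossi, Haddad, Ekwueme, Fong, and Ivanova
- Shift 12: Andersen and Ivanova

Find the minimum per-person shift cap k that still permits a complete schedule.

With 7 clerks and 16 worker-slots to fill, someone must work at least ⌈16/7⌉ = 3 shifts, so k ≥ 3.
k = 3 works: Shift 1→Andersen, Shift 2→Haddad+Ekwueme, Shift 3→Andersen, Shift 4→Rossi, Shift 5→Diallo+Haddad, Shift 6→Rossi, Shift 7→Fong, Shift 8→Rossi, Shift 9→Diallo, Shift 10→Haddad, Shift 11→Ekwueme+Fong, Shift 12→Andersen+Ivanova.
Loads: Andersen 3, Rossi 3, Diallo 2, Haddad 3, Ekwueme 2, Fong 2, Ivanova 1 — all ≤ 3.

3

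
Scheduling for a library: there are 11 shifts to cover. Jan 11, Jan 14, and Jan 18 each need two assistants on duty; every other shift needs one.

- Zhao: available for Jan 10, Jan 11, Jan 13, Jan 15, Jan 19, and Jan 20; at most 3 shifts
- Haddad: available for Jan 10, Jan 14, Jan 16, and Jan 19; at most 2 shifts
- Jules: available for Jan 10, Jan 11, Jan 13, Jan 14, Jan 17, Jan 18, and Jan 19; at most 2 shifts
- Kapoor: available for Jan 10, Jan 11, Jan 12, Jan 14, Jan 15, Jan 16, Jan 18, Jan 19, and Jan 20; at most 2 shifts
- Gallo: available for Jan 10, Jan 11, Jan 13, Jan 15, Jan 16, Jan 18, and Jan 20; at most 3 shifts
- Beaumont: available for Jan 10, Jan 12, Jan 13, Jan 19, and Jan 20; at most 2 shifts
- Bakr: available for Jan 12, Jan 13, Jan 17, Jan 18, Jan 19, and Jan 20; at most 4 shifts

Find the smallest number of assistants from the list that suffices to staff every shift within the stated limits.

5

14 slots to fill and no one can take more than 4, so at least ⌈14/4⌉ = 4 assistants are needed.
Any 4 assistants together have capacity at most 4+3+3+2 = 12 < 14 slots, so 4 can never suffice.
Zhao, Haddad, Jules, Gallo, and Bakr alone can cover everything: Jan 10→Gallo, Jan 11→Zhao+Gallo, Jan 12→Bakr, Jan 13→Bakr, Jan 14→Haddad+Jules, Jan 15→Zhao, Jan 16→Haddad, Jan 17→Jules, Jan 18→Gallo+Bakr, Jan 19→Bakr, Jan 20→Zhao.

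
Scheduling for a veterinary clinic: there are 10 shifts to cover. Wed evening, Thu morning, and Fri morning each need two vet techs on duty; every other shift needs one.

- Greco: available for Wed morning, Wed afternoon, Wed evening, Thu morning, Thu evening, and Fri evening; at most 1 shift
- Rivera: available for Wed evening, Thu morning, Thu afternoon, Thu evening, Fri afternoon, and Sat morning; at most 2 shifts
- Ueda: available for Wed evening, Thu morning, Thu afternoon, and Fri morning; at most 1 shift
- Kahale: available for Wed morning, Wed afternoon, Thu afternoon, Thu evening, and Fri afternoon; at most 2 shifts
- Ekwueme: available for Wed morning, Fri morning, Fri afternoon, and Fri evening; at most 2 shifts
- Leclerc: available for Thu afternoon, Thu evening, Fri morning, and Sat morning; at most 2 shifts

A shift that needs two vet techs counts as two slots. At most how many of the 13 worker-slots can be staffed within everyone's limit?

10

Total capacity across all vet techs is 1+2+1+2+2+2 = 10, and 13 slots are needed, so at most 10 can be filled.
An assignment achieving 10: Wed morning→Kahale, Wed afternoon→Greco, Wed evening→Rivera+Ueda, Thu afternoon→Leclerc, Fri morning→Ekwueme+Leclerc, Fri afternoon→Kahale, Fri evening→Ekwueme, Sat morning→Rivera.
Loads: Greco 1/1, Rivera 2/2, Ueda 1/1, Kahale 2/2, Ekwueme 2/2, Leclerc 2/2.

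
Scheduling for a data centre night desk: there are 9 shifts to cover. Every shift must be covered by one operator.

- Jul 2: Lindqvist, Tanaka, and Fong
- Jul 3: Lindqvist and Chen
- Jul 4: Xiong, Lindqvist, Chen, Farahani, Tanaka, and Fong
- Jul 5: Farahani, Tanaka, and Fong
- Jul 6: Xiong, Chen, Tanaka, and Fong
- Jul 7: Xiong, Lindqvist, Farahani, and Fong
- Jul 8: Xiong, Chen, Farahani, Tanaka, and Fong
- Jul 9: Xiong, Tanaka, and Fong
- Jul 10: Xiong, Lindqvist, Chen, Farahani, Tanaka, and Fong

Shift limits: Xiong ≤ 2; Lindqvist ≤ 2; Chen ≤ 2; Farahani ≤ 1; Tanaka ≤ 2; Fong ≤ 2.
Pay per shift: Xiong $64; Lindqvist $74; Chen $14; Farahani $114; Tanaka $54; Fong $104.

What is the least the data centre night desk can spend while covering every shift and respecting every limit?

Picking the cheapest available operator for each shift independently would cost $296, but that ignores the shift limits.
An optimal schedule: Jul 2→Tanaka, Jul 3→Chen, Jul 4→Lindqvist, Jul 5→Tanaka, Jul 6→Chen, Jul 7→Xiong, Jul 8→Fong, Jul 9→Xiong, Jul 10→Lindqvist.
Total: 54 + 14 + 74 + 54 + 14 + 64 + 104 + 64 + 74 = $516.

$516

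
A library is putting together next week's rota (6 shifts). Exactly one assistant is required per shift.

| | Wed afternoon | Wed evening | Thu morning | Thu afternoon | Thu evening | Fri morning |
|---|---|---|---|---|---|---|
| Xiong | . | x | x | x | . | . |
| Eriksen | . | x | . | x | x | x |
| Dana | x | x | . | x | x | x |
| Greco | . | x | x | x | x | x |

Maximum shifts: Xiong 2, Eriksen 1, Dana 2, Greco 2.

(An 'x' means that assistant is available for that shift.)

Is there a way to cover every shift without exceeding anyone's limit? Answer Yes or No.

Wed afternoon can only be covered by Dana, so that assignment is forced.
One valid schedule: Wed afternoon→Dana, Wed evening→Xiong, Thu morning→Xiong, Thu afternoon→Greco, Thu evening→Eriksen, Fri morning→Dana.
Loads: Xiong 2/2, Eriksen 1/1, Dana 2/2, Greco 1/2 — all within limits.

Yes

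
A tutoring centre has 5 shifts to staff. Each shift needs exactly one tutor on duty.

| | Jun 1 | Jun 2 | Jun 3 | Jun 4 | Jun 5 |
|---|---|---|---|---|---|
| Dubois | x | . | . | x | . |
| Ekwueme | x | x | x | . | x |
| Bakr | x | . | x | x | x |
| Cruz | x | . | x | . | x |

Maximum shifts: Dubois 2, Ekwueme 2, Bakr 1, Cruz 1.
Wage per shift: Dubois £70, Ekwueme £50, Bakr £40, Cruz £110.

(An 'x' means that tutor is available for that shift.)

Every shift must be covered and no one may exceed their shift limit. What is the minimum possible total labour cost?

Jun 2 can only be covered by Ekwueme, so that assignment is forced.
Picking the cheapest available tutor for each shift independently would cost £210, but that ignores the shift limits.
An optimal schedule: Jun 1→Dubois, Jun 2→Ekwueme, Jun 3→Ekwueme, Jun 4→Dubois, Jun 5→Bakr.
Total: 70 + 50 + 50 + 70 + 40 = £280.

£280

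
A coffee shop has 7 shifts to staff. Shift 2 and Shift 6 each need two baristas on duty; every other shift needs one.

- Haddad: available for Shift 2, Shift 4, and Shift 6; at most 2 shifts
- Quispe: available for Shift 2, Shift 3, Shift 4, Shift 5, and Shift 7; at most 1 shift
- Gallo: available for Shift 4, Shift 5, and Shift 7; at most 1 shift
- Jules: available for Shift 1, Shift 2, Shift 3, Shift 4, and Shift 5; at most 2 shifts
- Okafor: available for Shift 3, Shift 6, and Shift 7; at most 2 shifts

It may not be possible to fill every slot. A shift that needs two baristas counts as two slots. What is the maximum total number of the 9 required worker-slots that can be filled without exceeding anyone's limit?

Total capacity across all baristas is 2+1+1+2+2 = 8, and 9 slots are needed, so at most 8 can be filled.
An assignment achieving 8: Shift 1→Jules, Shift 2→Haddad+Quispe, Shift 3→Jules, Shift 5→Gallo, Shift 6→Haddad+Okafor, Shift 7→Okafor.
Loads: Haddad 2/2, Quispe 1/1, Gallo 1/1, Jules 2/2, Okafor 2/2.

8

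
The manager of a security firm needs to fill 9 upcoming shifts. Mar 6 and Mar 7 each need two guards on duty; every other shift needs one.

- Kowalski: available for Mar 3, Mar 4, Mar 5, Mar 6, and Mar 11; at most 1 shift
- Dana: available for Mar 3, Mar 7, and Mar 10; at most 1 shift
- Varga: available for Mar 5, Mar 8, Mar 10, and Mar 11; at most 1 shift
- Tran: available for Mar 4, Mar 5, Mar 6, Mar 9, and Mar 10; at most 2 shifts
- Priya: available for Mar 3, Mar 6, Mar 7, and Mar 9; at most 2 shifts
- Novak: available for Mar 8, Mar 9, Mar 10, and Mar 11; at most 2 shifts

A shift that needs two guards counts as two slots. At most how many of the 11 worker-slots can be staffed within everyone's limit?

9

Total capacity across all guards is 1+1+1+2+2+2 = 9, and 11 slots are needed, so at most 9 can be filled.
An assignment achieving 9: Mar 3→Priya, Mar 4→Kowalski, Mar 5→Tran, Mar 6→Tran, Mar 7→Dana+Priya, Mar 8→Varga, Mar 9→Novak, Mar 11→Novak.
Loads: Kowalski 1/1, Dana 1/1, Varga 1/1, Tran 2/2, Priya 2/2, Novak 2/2.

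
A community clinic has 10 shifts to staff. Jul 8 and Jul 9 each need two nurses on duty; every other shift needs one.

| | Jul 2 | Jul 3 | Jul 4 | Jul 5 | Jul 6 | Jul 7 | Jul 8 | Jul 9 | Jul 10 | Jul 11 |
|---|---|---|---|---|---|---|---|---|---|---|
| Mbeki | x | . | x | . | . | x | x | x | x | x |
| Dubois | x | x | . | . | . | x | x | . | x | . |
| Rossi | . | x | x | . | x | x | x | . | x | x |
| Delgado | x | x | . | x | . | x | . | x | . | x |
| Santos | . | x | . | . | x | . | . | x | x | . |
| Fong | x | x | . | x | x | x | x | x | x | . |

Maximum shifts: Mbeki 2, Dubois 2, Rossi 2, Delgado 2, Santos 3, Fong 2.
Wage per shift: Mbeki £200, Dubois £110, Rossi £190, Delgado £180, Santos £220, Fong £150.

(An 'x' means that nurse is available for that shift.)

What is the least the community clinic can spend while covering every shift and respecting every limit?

£2100

Picking the cheapest available nurse for each shift independently would cost £1700, but that ignores the shift limits.
An optimal schedule: Jul 2→Dubois, Jul 3→Dubois, Jul 4→Mbeki, Jul 5→Delgado, Jul 6→Rossi, Jul 7→Delgado, Jul 8→Rossi+Fong, Jul 9→Santos+Fong, Jul 10→Santos, Jul 11→Mbeki.
Total: 110 + 110 + 200 + 180 + 190 + 180 + 190 + 150 + 220 + 150 + 220 + 200 = £2100.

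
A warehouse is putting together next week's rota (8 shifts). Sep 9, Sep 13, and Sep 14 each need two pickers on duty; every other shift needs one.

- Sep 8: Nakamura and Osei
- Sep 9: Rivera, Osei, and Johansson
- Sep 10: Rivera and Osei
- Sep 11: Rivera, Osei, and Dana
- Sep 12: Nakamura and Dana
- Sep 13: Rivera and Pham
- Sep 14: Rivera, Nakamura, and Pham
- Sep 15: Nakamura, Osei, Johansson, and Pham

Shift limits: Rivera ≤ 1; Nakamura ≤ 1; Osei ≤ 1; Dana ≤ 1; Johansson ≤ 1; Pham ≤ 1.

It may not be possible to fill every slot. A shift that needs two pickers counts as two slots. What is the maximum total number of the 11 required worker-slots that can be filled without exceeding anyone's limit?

6

Total capacity across all pickers is 1+1+1+1+1+1 = 6, and 11 slots are needed, so at most 6 can be filled.
An assignment achieving 6: Sep 8→Nakamura, Sep 9→Osei+Johansson, Sep 10→Rivera, Sep 12→Dana, Sep 13→Pham.
Loads: Rivera 1/1, Nakamura 1/1, Osei 1/1, Dana 1/1, Johansson 1/1, Pham 1/1.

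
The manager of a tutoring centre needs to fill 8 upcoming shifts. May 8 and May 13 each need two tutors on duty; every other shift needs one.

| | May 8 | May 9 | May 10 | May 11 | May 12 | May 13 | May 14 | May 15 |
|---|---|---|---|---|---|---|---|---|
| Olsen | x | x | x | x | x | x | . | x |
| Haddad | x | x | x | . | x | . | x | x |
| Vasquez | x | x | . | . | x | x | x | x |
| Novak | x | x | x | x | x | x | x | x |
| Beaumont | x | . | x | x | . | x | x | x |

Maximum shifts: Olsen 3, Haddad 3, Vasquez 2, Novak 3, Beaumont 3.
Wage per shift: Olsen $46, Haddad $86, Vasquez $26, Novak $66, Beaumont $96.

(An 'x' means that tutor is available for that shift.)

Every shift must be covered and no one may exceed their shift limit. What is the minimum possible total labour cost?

$560

Picking the cheapest available tutor for each shift independently would cost $340, but that ignores the shift limits.
An optimal schedule: May 8→Novak+Haddad, May 9→Vasquez, May 10→Olsen, May 11→Olsen, May 12→Vasquez, May 13→Olsen+Novak, May 14→Novak, May 15→Haddad.
Total: 66 + 86 + 26 + 46 + 46 + 26 + 46 + 66 + 66 + 86 = $560.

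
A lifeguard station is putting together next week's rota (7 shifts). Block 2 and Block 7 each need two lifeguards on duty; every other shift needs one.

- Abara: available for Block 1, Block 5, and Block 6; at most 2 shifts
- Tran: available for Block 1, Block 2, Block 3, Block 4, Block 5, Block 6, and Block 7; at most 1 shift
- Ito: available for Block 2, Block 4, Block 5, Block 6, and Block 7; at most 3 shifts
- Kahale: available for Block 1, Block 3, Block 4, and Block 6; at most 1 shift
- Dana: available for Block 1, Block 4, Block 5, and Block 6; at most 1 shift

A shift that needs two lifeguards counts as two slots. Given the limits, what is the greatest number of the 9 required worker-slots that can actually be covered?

8

Total capacity across all lifeguards is 2+1+3+1+1 = 8, and 9 slots are needed, so at most 8 can be filled.
An assignment achieving 8: Block 1→Abara, Block 2→Tran+Ito, Block 3→Kahale, Block 4→Ito, Block 5→Abara, Block 6→Dana, Block 7→Ito.
Loads: Abara 2/2, Tran 1/1, Ito 3/3, Kahale 1/1, Dana 1/1.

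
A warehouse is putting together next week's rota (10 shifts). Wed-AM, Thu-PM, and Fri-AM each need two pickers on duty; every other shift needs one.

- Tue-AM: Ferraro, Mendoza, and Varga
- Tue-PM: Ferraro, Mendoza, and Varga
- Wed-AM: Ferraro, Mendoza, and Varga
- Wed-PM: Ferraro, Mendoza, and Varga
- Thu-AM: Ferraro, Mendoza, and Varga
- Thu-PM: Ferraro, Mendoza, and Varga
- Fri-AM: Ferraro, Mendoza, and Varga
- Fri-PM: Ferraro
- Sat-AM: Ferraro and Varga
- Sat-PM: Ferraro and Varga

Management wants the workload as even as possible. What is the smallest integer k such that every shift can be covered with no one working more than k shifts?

5

With 3 pickers and 13 worker-slots to fill, someone must work at least ⌈13/3⌉ = 5 shifts, so k ≥ 5.
k = 5 works: Tue-AM→Ferraro, Tue-PM→Ferraro, Wed-AM→Mendoza+Varga, Wed-PM→Mendoza, Thu-AM→Mendoza, Thu-PM→Mendoza+Varga, Fri-AM→Mendoza+Varga, Fri-PM→Ferraro, Sat-AM→Ferraro, Sat-PM→Ferraro.
Loads: Ferraro 5, Mendoza 5, Varga 3 — all ≤ 5.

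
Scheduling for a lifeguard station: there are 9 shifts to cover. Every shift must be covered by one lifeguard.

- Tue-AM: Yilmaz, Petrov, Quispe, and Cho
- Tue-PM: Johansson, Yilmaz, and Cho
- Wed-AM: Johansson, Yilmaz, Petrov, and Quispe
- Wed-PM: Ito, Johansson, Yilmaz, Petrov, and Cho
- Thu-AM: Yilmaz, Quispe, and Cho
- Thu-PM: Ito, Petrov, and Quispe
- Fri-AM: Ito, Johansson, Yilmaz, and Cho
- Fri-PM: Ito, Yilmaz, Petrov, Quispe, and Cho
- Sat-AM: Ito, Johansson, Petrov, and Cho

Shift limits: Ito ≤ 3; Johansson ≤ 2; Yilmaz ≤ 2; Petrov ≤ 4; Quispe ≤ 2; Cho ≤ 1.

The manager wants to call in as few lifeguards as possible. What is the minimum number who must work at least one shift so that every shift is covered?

9 slots to fill and no one can take more than 4, so at least ⌈9/4⌉ = 3 lifeguards are needed.
Ito, Yilmaz, and Petrov alone can cover everything: Tue-AM→Petrov, Tue-PM→Yilmaz, Wed-AM→Petrov, Wed-PM→Petrov, Thu-AM→Yilmaz, Thu-PM→Ito, Fri-AM→Ito, Fri-PM→Petrov, Sat-AM→Ito.

3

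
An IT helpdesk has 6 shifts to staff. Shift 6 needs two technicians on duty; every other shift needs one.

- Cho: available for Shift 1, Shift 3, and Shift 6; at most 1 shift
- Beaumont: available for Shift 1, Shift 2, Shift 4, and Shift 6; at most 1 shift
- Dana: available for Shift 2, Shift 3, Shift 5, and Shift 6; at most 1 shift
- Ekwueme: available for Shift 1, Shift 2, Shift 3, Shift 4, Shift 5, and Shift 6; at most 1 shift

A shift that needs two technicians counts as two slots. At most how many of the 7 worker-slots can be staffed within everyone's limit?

Total capacity across all technicians is 1+1+1+1 = 4, and 7 slots are needed, so at most 4 can be filled.
An assignment achieving 4: Shift 1→Cho, Shift 2→Ekwueme, Shift 4→Beaumont, Shift 5→Dana.
Loads: Cho 1/1, Beaumont 1/1, Dana 1/1, Ekwueme 1/1.

4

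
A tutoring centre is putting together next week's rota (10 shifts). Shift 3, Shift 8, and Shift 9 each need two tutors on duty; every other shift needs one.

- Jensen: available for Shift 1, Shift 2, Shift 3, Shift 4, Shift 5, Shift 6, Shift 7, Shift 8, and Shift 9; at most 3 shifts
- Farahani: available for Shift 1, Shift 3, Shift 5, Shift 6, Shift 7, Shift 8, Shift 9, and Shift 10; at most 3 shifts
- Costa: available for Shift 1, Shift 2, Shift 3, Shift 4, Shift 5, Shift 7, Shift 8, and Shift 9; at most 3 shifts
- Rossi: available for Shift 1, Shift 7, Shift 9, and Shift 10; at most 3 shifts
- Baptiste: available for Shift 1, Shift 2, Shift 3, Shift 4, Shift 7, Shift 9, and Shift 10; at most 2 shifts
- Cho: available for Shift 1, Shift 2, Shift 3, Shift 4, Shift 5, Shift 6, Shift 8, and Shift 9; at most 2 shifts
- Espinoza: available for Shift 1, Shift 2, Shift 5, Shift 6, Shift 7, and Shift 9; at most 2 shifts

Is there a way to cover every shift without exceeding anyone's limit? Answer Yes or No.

One valid schedule: Shift 1→Costa, Shift 2→Jensen, Shift 3→Costa+Baptiste, Shift 4→Jensen, Shift 5→Farahani, Shift 6→Jensen, Shift 7→Farahani, Shift 8→Costa+Cho, Shift 9→Rossi+Baptiste, Shift 10→Farahani.
Loads: Jensen 3/3, Farahani 3/3, Costa 3/3, Rossi 1/3, Baptiste 2/2, Cho 1/2, Espinoza 0/2 — all within limits.

Yes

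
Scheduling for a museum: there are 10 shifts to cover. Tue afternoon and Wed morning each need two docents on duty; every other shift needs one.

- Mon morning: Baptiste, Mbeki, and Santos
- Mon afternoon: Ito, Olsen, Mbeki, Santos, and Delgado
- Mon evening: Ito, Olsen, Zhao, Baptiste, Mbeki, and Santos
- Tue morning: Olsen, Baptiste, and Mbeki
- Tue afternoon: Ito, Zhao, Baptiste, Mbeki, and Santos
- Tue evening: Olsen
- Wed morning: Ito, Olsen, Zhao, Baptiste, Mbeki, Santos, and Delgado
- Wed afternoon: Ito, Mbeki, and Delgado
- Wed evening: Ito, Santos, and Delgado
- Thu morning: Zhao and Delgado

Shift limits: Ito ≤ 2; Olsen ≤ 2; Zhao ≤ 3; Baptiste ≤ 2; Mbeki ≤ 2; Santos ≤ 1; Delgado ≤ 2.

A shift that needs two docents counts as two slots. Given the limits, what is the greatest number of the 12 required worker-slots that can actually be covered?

Total capacity across all docents is 2+2+3+2+2+1+2 = 14, and 12 slots are needed, so at most 12 can be filled.
An assignment achieving 12: Mon morning→Baptiste, Mon afternoon→Mbeki, Mon evening→Zhao, Tue morning→Olsen, Tue afternoon→Zhao+Baptiste, Tue evening→Olsen, Wed morning→Mbeki+Santos, Wed afternoon→Ito, Wed evening→Ito, Thu morning→Zhao.
Loads: Ito 2/2, Olsen 2/2, Zhao 3/3, Baptiste 2/2, Mbeki 2/2, Santos 1/1, Delgado 0/2.

12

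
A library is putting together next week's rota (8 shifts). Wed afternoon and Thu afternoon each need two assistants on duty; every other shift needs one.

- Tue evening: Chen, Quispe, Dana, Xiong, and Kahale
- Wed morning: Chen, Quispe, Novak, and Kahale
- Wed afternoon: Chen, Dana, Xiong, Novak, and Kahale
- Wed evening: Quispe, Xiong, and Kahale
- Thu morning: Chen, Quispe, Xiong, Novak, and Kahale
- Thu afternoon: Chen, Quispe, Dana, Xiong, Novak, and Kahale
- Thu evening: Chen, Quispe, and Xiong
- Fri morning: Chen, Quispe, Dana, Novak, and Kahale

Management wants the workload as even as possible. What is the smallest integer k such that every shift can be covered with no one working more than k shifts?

With 6 assistants and 10 worker-slots to fill, someone must work at least ⌈10/6⌉ = 2 shifts, so k ≥ 2.
k = 2 works: Tue evening→Quispe, Wed morning→Chen, Wed afternoon→Dana+Xiong, Wed evening→Quispe, Thu morning→Xiong, Thu afternoon→Novak+Kahale, Thu evening→Chen, Fri morning→Dana.
Loads: Chen 2, Quispe 2, Dana 2, Xiong 2, Novak 1, Kahale 1 — all ≤ 2.

2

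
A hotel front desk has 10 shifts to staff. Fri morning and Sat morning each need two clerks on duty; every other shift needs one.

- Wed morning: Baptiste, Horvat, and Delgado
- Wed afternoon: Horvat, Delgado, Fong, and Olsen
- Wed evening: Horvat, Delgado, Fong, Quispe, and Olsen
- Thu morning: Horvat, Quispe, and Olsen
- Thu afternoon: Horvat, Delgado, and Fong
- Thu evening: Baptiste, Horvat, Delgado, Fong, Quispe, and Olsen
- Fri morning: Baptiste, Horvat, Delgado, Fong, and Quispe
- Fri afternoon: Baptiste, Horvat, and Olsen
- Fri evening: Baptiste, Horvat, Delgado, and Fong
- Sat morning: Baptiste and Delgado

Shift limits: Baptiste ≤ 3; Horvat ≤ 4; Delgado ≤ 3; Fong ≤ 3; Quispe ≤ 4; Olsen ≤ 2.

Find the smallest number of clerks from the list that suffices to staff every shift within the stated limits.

12 slots to fill and no one can take more than 4, so at least ⌈12/4⌉ = 3 clerks are needed.
Any 3 clerks together have capacity at most 4+4+3 = 11 < 12 slots, so 3 can never suffice.
Baptiste, Horvat, Delgado, and Fong alone can cover everything: Wed morning→Baptiste, Wed afternoon→Horvat, Wed evening→Horvat, Thu morning→Horvat, Thu afternoon→Horvat, Thu evening→Delgado, Fri morning→Delgado+Fong, Fri afternoon→Baptiste, Fri evening→Fong, Sat morning→Baptiste+Delgado.

4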